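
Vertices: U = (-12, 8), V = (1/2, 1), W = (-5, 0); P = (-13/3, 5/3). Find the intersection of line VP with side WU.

(-27/4, 2)

Barycentric coordinates of P with respect to UVW: (1/6, 1/3, 1/2).
On side WU the V-coordinate is zero; dropping P's V-weight 1/3 and renormalizing the remaining 1/2 : 1/6 gives weights 3/4, 1/4 on W, U.
Q = (3/4)·(-5, 0) + (1/4)·(-12, 8) = (-27/4, 2).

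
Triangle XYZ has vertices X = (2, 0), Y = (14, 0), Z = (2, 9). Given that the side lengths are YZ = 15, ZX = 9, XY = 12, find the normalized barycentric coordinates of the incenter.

(5/12, 1/4, 1/3)

The incenter has barycentric coordinates proportional to the opposite side lengths: (15 : 9 : 12).
Normalizing by 15+9+12 = 36 gives (5/12, 1/4, 1/3).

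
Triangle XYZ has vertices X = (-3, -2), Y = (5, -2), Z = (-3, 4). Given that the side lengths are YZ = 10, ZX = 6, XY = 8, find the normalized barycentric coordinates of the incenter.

The incenter has barycentric coordinates proportional to the opposite side lengths: (10 : 6 : 8).
Normalizing by 10+6+8 = 24 gives (5/12, 1/4, 1/3).

(5/12, 1/4, 1/3)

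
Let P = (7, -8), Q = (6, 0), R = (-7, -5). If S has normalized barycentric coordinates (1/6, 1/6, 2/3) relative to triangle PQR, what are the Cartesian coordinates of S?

(-5/2, -14/3)

S = (1/6)·P + (1/6)·Q + (2/3)·R.
x-coordinate: (1/6)·7 + (1/6)·6 + (2/3)·(-7) = -5/2.
y-coordinate: (1/6)·(-8) + (1/6)·0 + (2/3)·(-5) = -14/3.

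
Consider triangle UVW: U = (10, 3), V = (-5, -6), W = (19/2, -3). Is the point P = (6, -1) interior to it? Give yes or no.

Barycentric coordinates of P: (79/171, 44/171, 16/57).
The three coordinates are positive, positive, positive; a point is interior exactly when all three are positive.

yes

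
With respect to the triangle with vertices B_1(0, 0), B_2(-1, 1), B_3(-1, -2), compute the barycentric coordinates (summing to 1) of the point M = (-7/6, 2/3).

Signed area of the reference triangle: [B_1B_2B_3] = ½·(0·(1−(-2)) + (-1)·(-2−0) + (-1)·(0−1)) = ½·(0 + 2 + 1) = 3/2.
[MB_2B_3] = ½·((-7/6)·(1−(-2)) + (-1)·(-2−(2/3)) + (-1)·(2/3−1)) = ½·(-7/2 + 8/3 + 1/3) = -1/4, so the B_1-coordinate is (-1/4)/(3/2) = -1/6.
[B_1MB_3] = ½·(0·(2/3−(-2)) + (-7/6)·(-2−0) + (-1)·(0−(2/3))) = ½·(0 + 7/3 + 2/3) = 3/2, so the B_2-coordinate is 1.
[B_1B_2M] = ½·(0·(1−(2/3)) + (-1)·(2/3−0) + (-7/6)·(0−1)) = ½·(0 − 2/3 + 7/6) = 1/4, so the B_3-coordinate is 1/6.

(-1/6, 1, 1/6)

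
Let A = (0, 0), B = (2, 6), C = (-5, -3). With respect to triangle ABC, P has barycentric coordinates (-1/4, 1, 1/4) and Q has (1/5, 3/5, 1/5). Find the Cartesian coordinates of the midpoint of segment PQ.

(19/40, 33/8)

Barycentric coordinates of the midpoint are the average: (-1/40, 4/5, 9/40).
Converting: (-1/40)·A + (4/5)·B + (9/40)·C = (19/40, 33/8).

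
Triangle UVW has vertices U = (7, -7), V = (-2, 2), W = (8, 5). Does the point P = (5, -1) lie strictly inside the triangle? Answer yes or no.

yes

Barycentric coordinates of P: (17/39, 10/39, 4/13).
The three coordinates are positive, positive, positive; a point is interior exactly when all three are positive.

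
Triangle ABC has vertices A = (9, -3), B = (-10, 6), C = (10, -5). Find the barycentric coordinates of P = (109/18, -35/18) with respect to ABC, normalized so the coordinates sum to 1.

(11/18, 1/6, 2/9)

Signed area of the reference triangle: [ABC] = ½·(9·(6−(-5)) + (-10)·(-5−(-3)) + 10·(-3−6)) = ½·(99 + 20 − 90) = 29/2.
[PBC] = ½·((109/18)·(6−(-5)) + (-10)·(-5−(-35/18)) + 10·(-35/18−6)) = ½·(1199/18 + 275/9 − 715/9) = 319/36, so the A-coordinate is (319/36)/(29/2) = 11/18.
[APC] = ½·(9·(-35/18−(-5)) + (109/18)·(-5−(-3)) + 10·(-3−(-35/18))) = ½·(55/2 − 109/9 − 95/9) = 29/12, so the B-coordinate is 1/6.
[ABP] = ½·(9·(6−(-35/18)) + (-10)·(-35/18−(-3)) + (109/18)·(-3−6)) = ½·(143/2 − 95/9 − 109/2) = 29/9, so the C-coordinate is 2/9.
Check: 11/18 + 1/6 + 2/9 = 1.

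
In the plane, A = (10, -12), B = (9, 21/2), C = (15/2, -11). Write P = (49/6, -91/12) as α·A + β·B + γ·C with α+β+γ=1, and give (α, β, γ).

Signed area of the reference triangle: [ABC] = ½·(10·(21/2−(-11)) + 9·(-11−(-12)) + (15/2)·(-12−(21/2))) = ½·(215 + 9 − 675/4) = 221/8.
[PBC] = ½·((49/6)·(21/2−(-11)) + 9·(-11−(-91/12)) + (15/2)·(-91/12−(21/2))) = ½·(2107/12 − 123/4 − 1085/8) = 221/48, so the A-coordinate is (221/48)/(221/8) = 1/6.
[APC] = ½·(10·(-91/12−(-11)) + (49/6)·(-11−(-12)) + (15/2)·(-12−(-91/12))) = ½·(205/6 + 49/6 − 265/8) = 221/48, so the B-coordinate is 1/6.
[ABP] = ½·(10·(21/2−(-91/12)) + 9·(-91/12−(-12)) + (49/6)·(-12−(21/2))) = ½·(1085/6 + 159/4 − 735/4) = 221/12, so the C-coordinate is 2/3.

(1/6, 1/6, 2/3)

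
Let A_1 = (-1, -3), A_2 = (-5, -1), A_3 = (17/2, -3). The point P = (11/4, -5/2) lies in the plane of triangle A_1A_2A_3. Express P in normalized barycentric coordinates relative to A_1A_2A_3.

Signed area of the reference triangle: [A_1A_2A_3] = ½·((-1)·(-1−(-3)) + (-5)·(-3−(-3)) + (17/2)·(-3−(-1))) = ½·(-2 + 0 − 17) = -19/2.
[PA_2A_3] = ½·((11/4)·(-1−(-3)) + (-5)·(-3−(-5/2)) + (17/2)·(-5/2−(-1))) = ½·(11/2 + 5/2 − 51/4) = -19/8, so the A_1-coordinate is (-19/8)/(-19/2) = 1/4.
[A_1PA_3] = ½·((-1)·(-5/2−(-3)) + (11/4)·(-3−(-3)) + (17/2)·(-3−(-5/2))) = ½·(-1/2 + 0 − 17/4) = -19/8, so the A_2-coordinate is 1/4.
[A_1A_2P] = ½·((-1)·(-1−(-5/2)) + (-5)·(-5/2−(-3)) + (11/4)·(-3−(-1))) = ½·(-3/2 − 5/2 − 11/2) = -19/4, so the A_3-coordinate is 1/2.

(1/4, 1/4, 1/2)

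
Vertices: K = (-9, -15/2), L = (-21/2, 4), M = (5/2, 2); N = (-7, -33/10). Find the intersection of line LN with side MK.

(-49/8, -41/8)

Barycentric coordinates of N with respect to KLM: (3/5, 1/5, 1/5).
On side MK the L-coordinate is zero; dropping N's L-weight 1/5 and renormalizing the remaining 1/5 : 3/5 gives weights 1/4, 3/4 on M, K.
J = (1/4)·(5/2, 2) + (3/4)·(-9, -15/2) = (-49/8, -41/8).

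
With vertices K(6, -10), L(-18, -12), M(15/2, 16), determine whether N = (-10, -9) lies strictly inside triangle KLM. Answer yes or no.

yes

Barycentric coordinates of N: (295/1242, 835/1242, 56/621).
The three coordinates are positive, positive, positive; a point is interior exactly when all three are positive.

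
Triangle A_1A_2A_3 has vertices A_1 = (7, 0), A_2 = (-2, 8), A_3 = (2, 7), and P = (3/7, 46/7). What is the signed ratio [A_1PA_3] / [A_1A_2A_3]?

4/7

[A_1A_2A_3] = ½·(7·(8−7) + (-2)·(7−0) + 2·(0−8)) = ½·(7 − 14 − 16) = -23/2.
[A_1PA_3] = ½·(7·(46/7−7) + (3/7)·(7−0) + 2·(0−(46/7))) = ½·(-3 + 3 − 92/7) = -46/7, so the ratio is (-46/7)/(-23/2) = 4/7.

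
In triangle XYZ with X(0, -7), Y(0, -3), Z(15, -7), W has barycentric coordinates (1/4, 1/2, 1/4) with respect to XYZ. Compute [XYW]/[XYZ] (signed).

1/4

The signed ratio [XYW]/[XYZ] equals the barycentric coordinate of W at vertex Z, which is 1/4.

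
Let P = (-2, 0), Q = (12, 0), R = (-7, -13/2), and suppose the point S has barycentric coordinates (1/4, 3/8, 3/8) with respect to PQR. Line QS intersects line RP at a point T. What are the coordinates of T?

Line QS meets RP where the Q-coordinate vanishes; zeroing S's Q-weight and renormalizing leaves R, P-weights 3/8 : 1/4 → (3/5, 2/5).
So T = (3/5)·R + (2/5)·P = (-5, -39/10).

(-5, -39/10)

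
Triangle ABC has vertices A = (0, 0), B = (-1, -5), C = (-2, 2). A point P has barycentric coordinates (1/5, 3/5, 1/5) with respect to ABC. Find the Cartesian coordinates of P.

P = (1/5)·A + (3/5)·B + (1/5)·C.
x-coordinate: (1/5)·0 + (3/5)·(-1) + (1/5)·(-2) = -1.
y-coordinate: (1/5)·0 + (3/5)·(-5) + (1/5)·2 = -13/5.

(-1, -13/5)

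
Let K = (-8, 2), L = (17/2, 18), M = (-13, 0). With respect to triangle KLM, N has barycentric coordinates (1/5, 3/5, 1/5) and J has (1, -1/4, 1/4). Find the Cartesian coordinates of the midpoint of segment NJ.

Barycentric coordinates of the midpoint are the average: (3/5, 7/40, 9/40).
Converting: (3/5)·K + (7/40)·L + (9/40)·M = (-499/80, 87/20).

(-499/80, 87/20)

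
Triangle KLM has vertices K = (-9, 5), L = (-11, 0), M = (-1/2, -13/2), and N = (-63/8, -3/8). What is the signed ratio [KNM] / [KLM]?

1/2

[KLM] = ½·((-9)·(0−(-13/2)) + (-11)·(-13/2−5) + (-1/2)·(5−0)) = ½·(-117/2 + 253/2 − 5/2) = 131/4.
[KNM] = ½·((-9)·(-3/8−(-13/2)) + (-63/8)·(-13/2−5) + (-1/2)·(5−(-3/8))) = ½·(-441/8 + 1449/16 − 43/16) = 131/8, so the ratio is (131/8)/(131/4) = 1/2.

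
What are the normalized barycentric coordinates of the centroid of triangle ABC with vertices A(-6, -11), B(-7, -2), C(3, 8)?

(1/3, 1/3, 1/3)

The centroid is the average of the vertices, so each weight is 1/3.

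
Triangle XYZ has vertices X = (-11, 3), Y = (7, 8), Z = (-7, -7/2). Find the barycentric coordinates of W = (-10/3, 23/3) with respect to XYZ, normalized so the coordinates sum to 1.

(5/6, 1/2, -1/3)

Signed area of the reference triangle: [XYZ] = ½·((-11)·(8−(-7/2)) + 7·(-7/2−3) + (-7)·(3−8)) = ½·(-253/2 − 91/2 + 35) = -137/2.
[WYZ] = ½·((-10/3)·(8−(-7/2)) + 7·(-7/2−(23/3)) + (-7)·(23/3−8)) = ½·(-115/3 − 469/6 + 7/3) = -685/12, so the X-coordinate is (-685/12)/(-137/2) = 5/6.
[XWZ] = ½·((-11)·(23/3−(-7/2)) + (-10/3)·(-7/2−3) + (-7)·(3−(23/3))) = ½·(-737/6 + 65/3 + 98/3) = -137/4, so the Y-coordinate is 1/2.
[XYW] = ½·((-11)·(8−(23/3)) + 7·(23/3−3) + (-10/3)·(3−8)) = ½·(-11/3 + 98/3 + 50/3) = 137/6, so the Z-coordinate is -1/3.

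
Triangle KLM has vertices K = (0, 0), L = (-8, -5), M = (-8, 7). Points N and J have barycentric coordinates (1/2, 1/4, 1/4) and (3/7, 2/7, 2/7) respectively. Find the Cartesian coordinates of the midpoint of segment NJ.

(-30/7, 15/28)

Barycentric coordinates of the midpoint are the average: (13/28, 15/56, 15/56).
Converting: (13/28)·K + (15/56)·L + (15/56)·M = (-30/7, 15/28).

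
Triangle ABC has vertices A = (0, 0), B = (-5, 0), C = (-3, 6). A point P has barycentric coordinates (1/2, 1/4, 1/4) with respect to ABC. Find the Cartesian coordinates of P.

(-2, 3/2)

P = (1/2)·A + (1/4)·B + (1/4)·C.
x-coordinate: (1/2)·0 + (1/4)·(-5) + (1/4)·(-3) = -2.
y-coordinate: (1/2)·0 + (1/4)·0 + (1/4)·6 = 3/2.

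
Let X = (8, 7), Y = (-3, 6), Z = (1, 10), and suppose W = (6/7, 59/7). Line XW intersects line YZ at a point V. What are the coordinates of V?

(-1/3, 26/3)

Barycentric coordinates of W with respect to XYZ: (1/7, 2/7, 4/7).
On side YZ the X-coordinate is zero; dropping W's X-weight 1/7 and renormalizing the remaining 2/7 : 4/7 gives weights 1/3, 2/3 on Y, Z.
V = (1/3)·(-3, 6) + (2/3)·(1, 10) = (-1/3, 26/3).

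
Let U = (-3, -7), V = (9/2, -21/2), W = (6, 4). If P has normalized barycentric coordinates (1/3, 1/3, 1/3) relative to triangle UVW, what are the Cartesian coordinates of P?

P = (1/3)·U + (1/3)·V + (1/3)·W.
x-coordinate: (1/3)·(-3) + (1/3)·(9/2) + (1/3)·6 = 5/2.
y-coordinate: (1/3)·(-7) + (1/3)·(-21/2) + (1/3)·4 = -9/2.

(5/2, -9/2)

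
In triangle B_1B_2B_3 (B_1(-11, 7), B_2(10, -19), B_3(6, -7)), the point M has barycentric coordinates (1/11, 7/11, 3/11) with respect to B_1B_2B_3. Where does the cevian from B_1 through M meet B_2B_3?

(44/5, -77/5)

Line B_1M meets B_2B_3 where the B_1-coordinate vanishes; zeroing M's B_1-weight and renormalizing leaves B_2, B_3-weights 7/11 : 3/11 → (7/10, 3/10).
So N = (7/10)·B_2 + (3/10)·B_3 = (44/5, -77/5).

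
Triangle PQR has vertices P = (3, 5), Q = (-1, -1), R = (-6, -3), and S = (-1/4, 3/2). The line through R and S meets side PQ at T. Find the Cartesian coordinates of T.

(5/3, 3)

Barycentric coordinates of S with respect to PQR: (1/2, 1/4, 1/4).
On side PQ the R-coordinate is zero; dropping S's R-weight 1/4 and renormalizing the remaining 1/2 : 1/4 gives weights 2/3, 1/3 on P, Q.
T = (2/3)·(3, 5) + (1/3)·(-1, -1) = (5/3, 3).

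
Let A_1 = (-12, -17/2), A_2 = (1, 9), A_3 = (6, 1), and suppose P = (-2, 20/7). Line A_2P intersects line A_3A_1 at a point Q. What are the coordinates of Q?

Barycentric coordinates of P with respect to A_1A_2A_3: (2/7, 4/7, 1/7).
On side A_3A_1 the A_2-coordinate is zero; dropping P's A_2-weight 4/7 and renormalizing the remaining 1/7 : 2/7 gives weights 1/3, 2/3 on A_3, A_1.
Q = (1/3)·(6, 1) + (2/3)·(-12, -17/2) = (-6, -16/3).

(-6, -16/3)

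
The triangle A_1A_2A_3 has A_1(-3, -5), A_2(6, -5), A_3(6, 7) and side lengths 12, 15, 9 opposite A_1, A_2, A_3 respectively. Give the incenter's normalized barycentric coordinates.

(1/3, 5/12, 1/4)

The incenter has barycentric coordinates proportional to the opposite side lengths: (12 : 15 : 9).
Normalizing by 12+15+9 = 36 gives (1/3, 5/12, 1/4).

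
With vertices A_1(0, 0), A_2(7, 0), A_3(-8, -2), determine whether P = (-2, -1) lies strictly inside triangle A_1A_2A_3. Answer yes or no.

yes

Barycentric coordinates of P: (3/14, 2/7, 1/2).
The three coordinates are positive, positive, positive; a point is interior exactly when all three are positive.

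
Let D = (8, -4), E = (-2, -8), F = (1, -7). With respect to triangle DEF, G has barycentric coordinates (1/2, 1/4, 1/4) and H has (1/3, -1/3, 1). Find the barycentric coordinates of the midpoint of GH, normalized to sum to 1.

(5/12, -1/24, 5/8)

Since both coordinate triples sum to 1, the midpoint's barycentrics are the componentwise average.
(1/2+1/3)/2 = 5/12; similarly -1/24 and 5/8.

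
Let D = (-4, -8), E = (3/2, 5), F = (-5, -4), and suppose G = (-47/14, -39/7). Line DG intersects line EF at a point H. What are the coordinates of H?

Barycentric coordinates of G with respect to DEF: (5/7, 1/7, 1/7).
On side EF the D-coordinate is zero; dropping G's D-weight 5/7 and renormalizing the remaining 1/7 : 1/7 gives weights 1/2, 1/2 on E, F.
H = (1/2)·(3/2, 5) + (1/2)·(-5, -4) = (-7/4, 1/2).

(-7/4, 1/2)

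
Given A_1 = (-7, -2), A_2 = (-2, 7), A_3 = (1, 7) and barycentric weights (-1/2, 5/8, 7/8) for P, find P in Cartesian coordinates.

(25/8, 23/2)

P = (-1/2)·A_1 + (5/8)·A_2 + (7/8)·A_3.
x-coordinate: (-1/2)·(-7) + (5/8)·(-2) + (7/8)·1 = 25/8.
y-coordinate: (-1/2)·(-2) + (5/8)·7 + (7/8)·7 = 23/2.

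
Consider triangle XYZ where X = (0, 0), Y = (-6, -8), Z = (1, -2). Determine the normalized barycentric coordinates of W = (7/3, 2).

Signed area of the reference triangle: [XYZ] = ½·(0·(-8−(-2)) + (-6)·(-2−0) + 1·(0−(-8))) = ½·(0 + 12 + 8) = 10.
[WYZ] = ½·((7/3)·(-8−(-2)) + (-6)·(-2−2) + 1·(2−(-8))) = ½·(-14 + 24 + 10) = 10, so the X-coordinate is 10/10 = 1.
[XWZ] = ½·(0·(2−(-2)) + (7/3)·(-2−0) + 1·(0−2)) = ½·(0 − 14/3 − 2) = -10/3, so the Y-coordinate is -1/3.
[XYW] = ½·(0·(-8−2) + (-6)·(2−0) + (7/3)·(0−(-8))) = ½·(0 − 12 + 56/3) = 10/3, so the Z-coordinate is 1/3.

(1, -1/3, 1/3)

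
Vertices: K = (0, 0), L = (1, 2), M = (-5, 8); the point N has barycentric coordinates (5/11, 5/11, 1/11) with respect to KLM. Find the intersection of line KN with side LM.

(0, 3)

Line KN meets LM where the K-coordinate vanishes; zeroing N's K-weight and renormalizing leaves L, M-weights 5/11 : 1/11 → (5/6, 1/6).
So J = (5/6)·L + (1/6)·M = (0, 3).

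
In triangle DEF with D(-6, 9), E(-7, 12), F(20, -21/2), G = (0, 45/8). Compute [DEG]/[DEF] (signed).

[DEF] = ½·((-6)·(12−(-21/2)) + (-7)·(-21/2−9) + 20·(9−12)) = ½·(-135 + 273/2 − 60) = -117/4.
[DEG] = ½·((-6)·(12−(45/8)) + (-7)·(45/8−9) + 0·(9−12)) = ½·(-153/4 + 189/8 + 0) = -117/16, so the ratio is (-117/16)/(-117/4) = 1/4.

1/4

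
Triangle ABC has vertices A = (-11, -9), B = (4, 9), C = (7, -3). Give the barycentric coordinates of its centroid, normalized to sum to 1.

(1/3, 1/3, 1/3)

The centroid is the average of the vertices, so each weight is 1/3.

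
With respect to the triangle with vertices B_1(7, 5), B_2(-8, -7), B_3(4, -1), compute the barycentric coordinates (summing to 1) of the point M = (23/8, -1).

(1/8, 1/8, 3/4)

Signed area of the reference triangle: [B_1B_2B_3] = ½·(7·(-7−(-1)) + (-8)·(-1−5) + 4·(5−(-7))) = ½·(-42 + 48 + 48) = 27.
[MB_2B_3] = ½·((23/8)·(-7−(-1)) + (-8)·(-1−(-1)) + 4·(-1−(-7))) = ½·(-69/4 + 0 + 24) = 27/8, so the B_1-coordinate is (27/8)/27 = 1/8.
[B_1MB_3] = ½·(7·(-1−(-1)) + (23/8)·(-1−5) + 4·(5−(-1))) = ½·(0 − 69/4 + 24) = 27/8, so the B_2-coordinate is 1/8.
[B_1B_2M] = ½·(7·(-7−(-1)) + (-8)·(-1−5) + (23/8)·(5−(-7))) = ½·(-42 + 48 + 69/2) = 81/4, so the B_3-coordinate is 3/4.
Check: 1/8 + 1/8 + 3/4 = 1.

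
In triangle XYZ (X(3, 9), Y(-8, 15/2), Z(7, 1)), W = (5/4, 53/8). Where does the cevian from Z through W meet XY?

(-2/3, 17/2)

Barycentric coordinates of W with respect to XYZ: (1/2, 1/4, 1/4).
On side XY the Z-coordinate is zero; dropping W's Z-weight 1/4 and renormalizing the remaining 1/2 : 1/4 gives weights 2/3, 1/3 on X, Y.
V = (2/3)·(3, 9) + (1/3)·(-8, 15/2) = (-2/3, 17/2).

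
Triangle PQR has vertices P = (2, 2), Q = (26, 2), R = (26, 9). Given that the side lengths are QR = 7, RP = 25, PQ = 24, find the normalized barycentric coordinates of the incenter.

The incenter has barycentric coordinates proportional to the opposite side lengths: (7 : 25 : 24).
Normalizing by 7+25+24 = 56 gives (1/8, 25/56, 3/7).

(1/8, 25/56, 3/7)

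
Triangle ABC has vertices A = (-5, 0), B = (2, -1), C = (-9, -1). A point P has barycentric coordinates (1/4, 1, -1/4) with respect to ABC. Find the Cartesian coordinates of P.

P = (1/4)·A + 1·B + (-1/4)·C.
x-coordinate: (1/4)·(-5) + 1·2 + (-1/4)·(-9) = 3.
y-coordinate: (1/4)·0 + 1·(-1) + (-1/4)·(-1) = -3/4.

(3, -3/4)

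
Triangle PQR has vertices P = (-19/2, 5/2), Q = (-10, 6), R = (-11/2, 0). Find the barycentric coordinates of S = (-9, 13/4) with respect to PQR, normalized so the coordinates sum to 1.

Signed area of the reference triangle: [PQR] = ½·((-19/2)·(6−0) + (-10)·(0−(5/2)) + (-11/2)·(5/2−6)) = ½·(-57 + 25 + 77/4) = -51/8.
[SQR] = ½·((-9)·(6−0) + (-10)·(0−(13/4)) + (-11/2)·(13/4−6)) = ½·(-54 + 65/2 + 121/8) = -51/16, so the P-coordinate is (-51/16)/(-51/8) = 1/2.
[PSR] = ½·((-19/2)·(13/4−0) + (-9)·(0−(5/2)) + (-11/2)·(5/2−(13/4))) = ½·(-247/8 + 45/2 + 33/8) = -17/8, so the Q-coordinate is 1/3.
[PQS] = ½·((-19/2)·(6−(13/4)) + (-10)·(13/4−(5/2)) + (-9)·(5/2−6)) = ½·(-209/8 − 15/2 + 63/2) = -17/16, so the R-coordinate is 1/6.

(1/2, 1/3, 1/6)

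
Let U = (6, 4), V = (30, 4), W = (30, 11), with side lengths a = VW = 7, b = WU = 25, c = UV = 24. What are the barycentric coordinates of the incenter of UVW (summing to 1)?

The incenter has barycentric coordinates proportional to the opposite side lengths: (7 : 25 : 24).
Normalizing by 7+25+24 = 56 gives (1/8, 25/56, 3/7).

(1/8, 25/56, 3/7)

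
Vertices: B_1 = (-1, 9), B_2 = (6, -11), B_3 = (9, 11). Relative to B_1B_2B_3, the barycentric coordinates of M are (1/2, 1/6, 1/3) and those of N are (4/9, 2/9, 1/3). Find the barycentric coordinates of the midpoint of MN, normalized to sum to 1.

Since both coordinate triples sum to 1, the midpoint's barycentrics are the componentwise average.
(1/2+4/9)/2 = 17/36; similarly 7/36 and 1/3.

(17/36, 7/36, 1/3)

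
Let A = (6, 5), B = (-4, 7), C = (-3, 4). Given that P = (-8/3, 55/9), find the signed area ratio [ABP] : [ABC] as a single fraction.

2/9

[ABC] = ½·(6·(7−4) + (-4)·(4−5) + (-3)·(5−7)) = ½·(18 + 4 + 6) = 14.
[ABP] = ½·(6·(7−(55/9)) + (-4)·(55/9−5) + (-8/3)·(5−7)) = ½·(16/3 − 40/9 + 16/3) = 28/9, so the ratio is (28/9)/14 = 2/9.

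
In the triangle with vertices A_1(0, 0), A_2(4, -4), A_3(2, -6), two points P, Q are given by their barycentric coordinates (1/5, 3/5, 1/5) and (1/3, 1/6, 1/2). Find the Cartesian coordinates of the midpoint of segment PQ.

Barycentric coordinates of the midpoint are the average: (4/15, 23/60, 7/20).
Converting: (4/15)·A_1 + (23/60)·A_2 + (7/20)·A_3 = (67/30, -109/30).

(67/30, -109/30)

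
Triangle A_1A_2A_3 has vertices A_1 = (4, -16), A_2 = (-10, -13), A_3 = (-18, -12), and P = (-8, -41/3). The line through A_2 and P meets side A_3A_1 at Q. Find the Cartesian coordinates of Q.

(-7, -14)

Barycentric coordinates of P with respect to A_1A_2A_3: (1/3, 1/3, 1/3).
On side A_3A_1 the A_2-coordinate is zero; dropping P's A_2-weight 1/3 and renormalizing the remaining 1/3 : 1/3 gives weights 1/2, 1/2 on A_3, A_1.
Q = (1/2)·(-18, -12) + (1/2)·(4, -16) = (-7, -14).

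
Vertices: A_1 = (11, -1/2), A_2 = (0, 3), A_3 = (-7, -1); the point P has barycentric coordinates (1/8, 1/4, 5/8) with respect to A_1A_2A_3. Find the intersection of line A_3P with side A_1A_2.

(11/3, 11/6)

Line A_3P meets A_1A_2 where the A_3-coordinate vanishes; zeroing P's A_3-weight and renormalizing leaves A_1, A_2-weights 1/8 : 1/4 → (1/3, 2/3).
So Q = (1/3)·A_1 + (2/3)·A_2 = (11/3, 11/6).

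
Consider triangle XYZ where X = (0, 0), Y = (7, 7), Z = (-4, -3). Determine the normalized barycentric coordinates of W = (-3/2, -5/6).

(1/6, 1/6, 2/3)

Signed area of the reference triangle: [XYZ] = ½·(0·(7−(-3)) + 7·(-3−0) + (-4)·(0−7)) = ½·(0 − 21 + 28) = 7/2.
[WYZ] = ½·((-3/2)·(7−(-3)) + 7·(-3−(-5/6)) + (-4)·(-5/6−7)) = ½·(-15 − 91/6 + 94/3) = 7/12, so the X-coordinate is (7/12)/(7/2) = 1/6.
[XWZ] = ½·(0·(-5/6−(-3)) + (-3/2)·(-3−0) + (-4)·(0−(-5/6))) = ½·(0 + 9/2 − 10/3) = 7/12, so the Y-coordinate is 1/6.
[XYW] = ½·(0·(7−(-5/6)) + 7·(-5/6−0) + (-3/2)·(0−7)) = ½·(0 − 35/6 + 21/2) = 7/3, so the Z-coordinate is 2/3.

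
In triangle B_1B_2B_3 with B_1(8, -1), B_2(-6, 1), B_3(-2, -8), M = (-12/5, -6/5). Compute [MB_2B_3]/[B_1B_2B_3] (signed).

[B_1B_2B_3] = ½·(8·(1−(-8)) + (-6)·(-8−(-1)) + (-2)·(-1−1)) = ½·(72 + 42 + 4) = 59.
[MB_2B_3] = ½·((-12/5)·(1−(-8)) + (-6)·(-8−(-6/5)) + (-2)·(-6/5−1)) = ½·(-108/5 + 204/5 + 22/5) = 59/5, so the ratio is (59/5)/59 = 1/5.

1/5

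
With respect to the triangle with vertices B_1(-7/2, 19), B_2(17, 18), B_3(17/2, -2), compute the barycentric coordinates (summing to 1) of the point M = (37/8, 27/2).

(1/2, 1/4, 1/4)

Signed area of the reference triangle: [B_1B_2B_3] = ½·((-7/2)·(18−(-2)) + 17·(-2−19) + (17/2)·(19−18)) = ½·(-70 − 357 + 17/2) = -837/4.
[MB_2B_3] = ½·((37/8)·(18−(-2)) + 17·(-2−(27/2)) + (17/2)·(27/2−18)) = ½·(185/2 − 527/2 − 153/4) = -837/8, so the B_1-coordinate is (-837/8)/(-837/4) = 1/2.
[B_1MB_3] = ½·((-7/2)·(27/2−(-2)) + (37/8)·(-2−19) + (17/2)·(19−(27/2))) = ½·(-217/4 − 777/8 + 187/4) = -837/16, so the B_2-coordinate is 1/4.
[B_1B_2M] = ½·((-7/2)·(18−(27/2)) + 17·(27/2−19) + (37/8)·(19−18)) = ½·(-63/4 − 187/2 + 37/8) = -837/16, so the B_3-coordinate is 1/4.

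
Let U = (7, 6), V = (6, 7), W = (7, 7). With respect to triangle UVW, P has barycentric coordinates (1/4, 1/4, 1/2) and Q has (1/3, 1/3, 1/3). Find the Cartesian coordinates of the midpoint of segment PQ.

(161/24, 161/24)

Barycentric coordinates of the midpoint are the average: (7/24, 7/24, 5/12).
Converting: (7/24)·U + (7/24)·V + (5/12)·W = (161/24, 161/24).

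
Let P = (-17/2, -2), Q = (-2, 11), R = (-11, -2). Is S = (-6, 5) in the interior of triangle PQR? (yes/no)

yes

Barycentric coordinates of S: (4/65, 7/13, 2/5).
The three coordinates are positive, positive, positive; a point is interior exactly when all three are positive.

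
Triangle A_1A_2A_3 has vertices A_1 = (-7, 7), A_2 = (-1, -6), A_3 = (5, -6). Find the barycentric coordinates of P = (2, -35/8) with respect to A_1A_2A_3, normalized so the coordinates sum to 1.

Signed area of the reference triangle: [A_1A_2A_3] = ½·((-7)·(-6−(-6)) + (-1)·(-6−7) + 5·(7−(-6))) = ½·(0 + 13 + 65) = 39.
[PA_2A_3] = ½·(2·(-6−(-6)) + (-1)·(-6−(-35/8)) + 5·(-35/8−(-6))) = ½·(0 + 13/8 + 65/8) = 39/8, so the A_1-coordinate is (39/8)/39 = 1/8.
[A_1PA_3] = ½·((-7)·(-35/8−(-6)) + 2·(-6−7) + 5·(7−(-35/8))) = ½·(-91/8 − 26 + 455/8) = 39/4, so the A_2-coordinate is 1/4.
[A_1A_2P] = ½·((-7)·(-6−(-35/8)) + (-1)·(-35/8−7) + 2·(7−(-6))) = ½·(91/8 + 91/8 + 26) = 195/8, so the A_3-coordinate is 5/8.
Check: 1/8 + 1/4 + 5/8 = 1.

(1/8, 1/4, 5/8)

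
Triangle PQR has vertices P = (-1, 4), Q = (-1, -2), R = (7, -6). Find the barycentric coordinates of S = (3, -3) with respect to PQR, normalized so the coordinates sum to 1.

(1/6, 1/3, 1/2)

Signed area of the reference triangle: [PQR] = ½·((-1)·(-2−(-6)) + (-1)·(-6−4) + 7·(4−(-2))) = ½·(-4 + 10 + 42) = 24.
[SQR] = ½·(3·(-2−(-6)) + (-1)·(-6−(-3)) + 7·(-3−(-2))) = ½·(12 + 3 − 7) = 4, so the P-coordinate is 4/24 = 1/6.
[PSR] = ½·((-1)·(-3−(-6)) + 3·(-6−4) + 7·(4−(-3))) = ½·(-3 − 30 + 49) = 8, so the Q-coordinate is 1/3.
[PQS] = ½·((-1)·(-2−(-3)) + (-1)·(-3−4) + 3·(4−(-2))) = ½·(-1 + 7 + 18) = 12, so the R-coordinate is 1/2.
Check: 1/6 + 1/3 + 1/2 = 1.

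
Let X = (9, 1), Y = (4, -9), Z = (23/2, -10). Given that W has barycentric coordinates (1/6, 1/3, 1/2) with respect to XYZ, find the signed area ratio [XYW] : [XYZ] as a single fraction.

1/2

The signed ratio [XYW]/[XYZ] equals the barycentric coordinate of W at vertex Z, which is 1/2.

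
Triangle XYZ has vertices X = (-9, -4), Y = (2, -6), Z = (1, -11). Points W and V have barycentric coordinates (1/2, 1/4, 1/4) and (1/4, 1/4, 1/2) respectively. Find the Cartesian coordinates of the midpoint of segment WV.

Barycentric coordinates of the midpoint are the average: (3/8, 1/4, 3/8).
Converting: (3/8)·X + (1/4)·Y + (3/8)·Z = (-5/2, -57/8).

(-5/2, -57/8)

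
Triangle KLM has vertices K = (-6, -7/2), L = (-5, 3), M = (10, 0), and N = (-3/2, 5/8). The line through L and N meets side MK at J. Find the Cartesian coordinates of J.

(2, -7/4)

Barycentric coordinates of N with respect to KLM: (1/4, 1/2, 1/4).
On side MK the L-coordinate is zero; dropping N's L-weight 1/2 and renormalizing the remaining 1/4 : 1/4 gives weights 1/2, 1/2 on M, K.
J = (1/2)·(10, 0) + (1/2)·(-6, -7/2) = (2, -7/4).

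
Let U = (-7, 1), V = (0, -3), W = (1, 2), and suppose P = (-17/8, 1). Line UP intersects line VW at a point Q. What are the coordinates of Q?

Barycentric coordinates of P with respect to UVW: (3/8, 1/8, 1/2).
On side VW the U-coordinate is zero; dropping P's U-weight 3/8 and renormalizing the remaining 1/8 : 1/2 gives weights 1/5, 4/5 on V, W.
Q = (1/5)·(0, -3) + (4/5)·(1, 2) = (4/5, 1).

(4/5, 1)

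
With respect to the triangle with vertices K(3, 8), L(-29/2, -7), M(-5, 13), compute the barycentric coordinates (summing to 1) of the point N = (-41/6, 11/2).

Signed area of the reference triangle: [KLM] = ½·(3·(-7−13) + (-29/2)·(13−8) + (-5)·(8−(-7))) = ½·(-60 − 145/2 − 75) = -415/4.
[NLM] = ½·((-41/6)·(-7−13) + (-29/2)·(13−(11/2)) + (-5)·(11/2−(-7))) = ½·(410/3 − 435/4 − 125/2) = -415/24, so the K-coordinate is (-415/24)/(-415/4) = 1/6.
[KNM] = ½·(3·(11/2−13) + (-41/6)·(13−8) + (-5)·(8−(11/2))) = ½·(-45/2 − 205/6 − 25/2) = -415/12, so the L-coordinate is 1/3.
[KLN] = ½·(3·(-7−(11/2)) + (-29/2)·(11/2−8) + (-41/6)·(8−(-7))) = ½·(-75/2 + 145/4 − 205/2) = -415/8, so the M-coordinate is 1/2.

(1/6, 1/3, 1/2)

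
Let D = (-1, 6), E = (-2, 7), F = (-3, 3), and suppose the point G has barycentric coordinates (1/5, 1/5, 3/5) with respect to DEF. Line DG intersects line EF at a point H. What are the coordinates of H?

(-11/4, 4)

Line DG meets EF where the D-coordinate vanishes; zeroing G's D-weight and renormalizing leaves E, F-weights 1/5 : 3/5 → (1/4, 3/4).
So H = (1/4)·E + (3/4)·F = (-11/4, 4).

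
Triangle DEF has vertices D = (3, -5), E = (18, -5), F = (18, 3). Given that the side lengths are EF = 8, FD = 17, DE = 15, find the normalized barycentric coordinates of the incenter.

The incenter has barycentric coordinates proportional to the opposite side lengths: (8 : 17 : 15).
Normalizing by 8+17+15 = 40 gives (1/5, 17/40, 3/8).

(1/5, 17/40, 3/8)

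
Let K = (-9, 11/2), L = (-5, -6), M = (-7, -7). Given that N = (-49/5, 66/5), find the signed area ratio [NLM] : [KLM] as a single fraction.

8/5

[KLM] = ½·((-9)·(-6−(-7)) + (-5)·(-7−(11/2)) + (-7)·(11/2−(-6))) = ½·(-9 + 125/2 − 161/2) = -27/2.
[NLM] = ½·((-49/5)·(-6−(-7)) + (-5)·(-7−(66/5)) + (-7)·(66/5−(-6))) = ½·(-49/5 + 101 − 672/5) = -108/5, so the ratio is (-108/5)/(-27/2) = 8/5.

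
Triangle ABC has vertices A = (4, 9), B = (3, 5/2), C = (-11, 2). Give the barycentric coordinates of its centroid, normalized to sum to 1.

(1/3, 1/3, 1/3)

The centroid is the average of the vertices, so each weight is 1/3.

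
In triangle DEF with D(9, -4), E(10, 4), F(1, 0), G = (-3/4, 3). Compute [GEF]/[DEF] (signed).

-1/2

[DEF] = ½·(9·(4−0) + 10·(0−(-4)) + 1·(-4−4)) = ½·(36 + 40 − 8) = 34.
[GEF] = ½·((-3/4)·(4−0) + 10·(0−3) + 1·(3−4)) = ½·(-3 − 30 − 1) = -17, so the ratio is (-17)/34 = -1/2.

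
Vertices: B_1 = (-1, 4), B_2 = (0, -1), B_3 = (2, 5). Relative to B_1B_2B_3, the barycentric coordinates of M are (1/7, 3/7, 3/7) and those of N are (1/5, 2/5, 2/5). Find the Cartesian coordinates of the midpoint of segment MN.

Barycentric coordinates of the midpoint are the average: (6/35, 29/70, 29/70).
Converting: (6/35)·B_1 + (29/70)·B_2 + (29/70)·B_3 = (23/35, 82/35).

(23/35, 82/35)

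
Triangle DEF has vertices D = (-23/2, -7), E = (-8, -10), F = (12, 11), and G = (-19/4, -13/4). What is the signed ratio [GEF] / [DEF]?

1/2

[DEF] = ½·((-23/2)·(-10−11) + (-8)·(11−(-7)) + 12·(-7−(-10))) = ½·(483/2 − 144 + 36) = 267/4.
[GEF] = ½·((-19/4)·(-10−11) + (-8)·(11−(-13/4)) + 12·(-13/4−(-10))) = ½·(399/4 − 114 + 81) = 267/8, so the ratio is (267/8)/(267/4) = 1/2.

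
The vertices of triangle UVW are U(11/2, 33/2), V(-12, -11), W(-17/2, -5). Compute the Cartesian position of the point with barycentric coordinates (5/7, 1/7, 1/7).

(1, 19/2)

P = (5/7)·U + (1/7)·V + (1/7)·W.
x-coordinate: (5/7)·(11/2) + (1/7)·(-12) + (1/7)·(-17/2) = 1.
y-coordinate: (5/7)·(33/2) + (1/7)·(-11) + (1/7)·(-5) = 19/2.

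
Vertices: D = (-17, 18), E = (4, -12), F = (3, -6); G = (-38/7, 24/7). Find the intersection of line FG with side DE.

Barycentric coordinates of G with respect to DEF: (3/7, 1/7, 3/7).
On side DE the F-coordinate is zero; dropping G's F-weight 3/7 and renormalizing the remaining 3/7 : 1/7 gives weights 3/4, 1/4 on D, E.
H = (3/4)·(-17, 18) + (1/4)·(4, -12) = (-47/4, 21/2).

(-47/4, 21/2)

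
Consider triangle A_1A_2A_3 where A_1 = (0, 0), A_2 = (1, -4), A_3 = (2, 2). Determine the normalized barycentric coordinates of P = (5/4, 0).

(1/4, 1/4, 1/2)

Signed area of the reference triangle: [A_1A_2A_3] = ½·(0·(-4−2) + 1·(2−0) + 2·(0−(-4))) = ½·(0 + 2 + 8) = 5.
[PA_2A_3] = ½·((5/4)·(-4−2) + 1·(2−0) + 2·(0−(-4))) = ½·(-15/2 + 2 + 8) = 5/4, so the A_1-coordinate is (5/4)/5 = 1/4.
[A_1PA_3] = ½·(0·(0−2) + (5/4)·(2−0) + 2·(0−0)) = ½·(0 + 5/2 + 0) = 5/4, so the A_2-coordinate is 1/4.
[A_1A_2P] = ½·(0·(-4−0) + 1·(0−0) + (5/4)·(0−(-4))) = ½·(0 + 0 + 5) = 5/2, so the A_3-coordinate is 1/2.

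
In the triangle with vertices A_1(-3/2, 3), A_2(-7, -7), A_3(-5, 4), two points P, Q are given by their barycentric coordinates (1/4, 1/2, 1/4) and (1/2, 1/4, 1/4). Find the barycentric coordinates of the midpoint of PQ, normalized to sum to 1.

Since both coordinate triples sum to 1, the midpoint's barycentrics are the componentwise average.
(1/4+1/2)/2 = 3/8; similarly 3/8 and 1/4.

(3/8, 3/8, 1/4)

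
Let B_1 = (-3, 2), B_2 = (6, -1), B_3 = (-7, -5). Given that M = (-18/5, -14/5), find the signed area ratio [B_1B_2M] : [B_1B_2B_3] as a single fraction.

[B_1B_2B_3] = ½·((-3)·(-1−(-5)) + 6·(-5−2) + (-7)·(2−(-1))) = ½·(-12 − 42 − 21) = -75/2.
[B_1B_2M] = ½·((-3)·(-1−(-14/5)) + 6·(-14/5−2) + (-18/5)·(2−(-1))) = ½·(-27/5 − 144/5 − 54/5) = -45/2, so the ratio is (-45/2)/(-75/2) = 3/5.

3/5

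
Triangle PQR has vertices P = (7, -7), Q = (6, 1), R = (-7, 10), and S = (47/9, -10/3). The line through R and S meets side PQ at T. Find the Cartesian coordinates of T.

(27/4, -5)

Barycentric coordinates of S with respect to PQR: (2/3, 2/9, 1/9).
On side PQ the R-coordinate is zero; dropping S's R-weight 1/9 and renormalizing the remaining 2/3 : 2/9 gives weights 3/4, 1/4 on P, Q.
T = (3/4)·(7, -7) + (1/4)·(6, 1) = (27/4, -5).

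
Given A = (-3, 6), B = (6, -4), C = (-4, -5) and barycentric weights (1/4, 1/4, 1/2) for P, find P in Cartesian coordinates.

P = (1/4)·A + (1/4)·B + (1/2)·C.
x-coordinate: (1/4)·(-3) + (1/4)·6 + (1/2)·(-4) = -5/4.
y-coordinate: (1/4)·6 + (1/4)·(-4) + (1/2)·(-5) = -2.

(-5/4, -2)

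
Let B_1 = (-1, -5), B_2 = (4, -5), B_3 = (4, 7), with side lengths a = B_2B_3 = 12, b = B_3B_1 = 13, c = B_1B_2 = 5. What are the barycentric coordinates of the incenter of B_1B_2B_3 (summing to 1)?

(2/5, 13/30, 1/6)

The incenter has barycentric coordinates proportional to the opposite side lengths: (12 : 13 : 5).
Normalizing by 12+13+5 = 30 gives (2/5, 13/30, 1/6).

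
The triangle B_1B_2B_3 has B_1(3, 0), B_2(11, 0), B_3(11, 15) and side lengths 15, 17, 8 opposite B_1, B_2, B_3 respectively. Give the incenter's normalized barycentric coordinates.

(3/8, 17/40, 1/5)

The incenter has barycentric coordinates proportional to the opposite side lengths: (15 : 17 : 8).
Normalizing by 15+17+8 = 40 gives (3/8, 17/40, 1/5).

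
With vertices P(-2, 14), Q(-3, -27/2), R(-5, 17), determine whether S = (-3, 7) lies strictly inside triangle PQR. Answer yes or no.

Barycentric coordinates of S: (82/171, 16/57, 41/171).
The three coordinates are positive, positive, positive; a point is interior exactly when all three are positive.

yes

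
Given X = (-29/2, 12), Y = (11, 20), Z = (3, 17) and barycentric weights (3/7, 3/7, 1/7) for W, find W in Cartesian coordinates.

W = (3/7)·X + (3/7)·Y + (1/7)·Z.
x-coordinate: (3/7)·(-29/2) + (3/7)·11 + (1/7)·3 = -15/14.
y-coordinate: (3/7)·12 + (3/7)·20 + (1/7)·17 = 113/7.

(-15/14, 113/7)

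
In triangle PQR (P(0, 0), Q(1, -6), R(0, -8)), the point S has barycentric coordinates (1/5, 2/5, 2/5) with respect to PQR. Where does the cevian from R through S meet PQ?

(2/3, -4)

Line RS meets PQ where the R-coordinate vanishes; zeroing S's R-weight and renormalizing leaves P, Q-weights 1/5 : 2/5 → (1/3, 2/3).
So T = (1/3)·P + (2/3)·Q = (2/3, -4).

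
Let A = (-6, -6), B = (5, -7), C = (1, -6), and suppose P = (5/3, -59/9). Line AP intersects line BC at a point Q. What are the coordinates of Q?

(27/7, -47/7)

Barycentric coordinates of P with respect to ABC: (2/9, 5/9, 2/9).
On side BC the A-coordinate is zero; dropping P's A-weight 2/9 and renormalizing the remaining 5/9 : 2/9 gives weights 5/7, 2/7 on B, C.
Q = (5/7)·(5, -7) + (2/7)·(1, -6) = (27/7, -47/7).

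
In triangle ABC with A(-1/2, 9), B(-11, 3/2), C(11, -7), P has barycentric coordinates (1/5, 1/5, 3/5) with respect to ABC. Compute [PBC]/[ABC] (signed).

The signed ratio [PBC]/[ABC] equals the barycentric coordinate of P at vertex A, which is 1/5.

1/5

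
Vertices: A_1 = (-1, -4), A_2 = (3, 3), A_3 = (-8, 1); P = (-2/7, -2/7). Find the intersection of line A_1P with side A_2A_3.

Barycentric coordinates of P with respect to A_1A_2A_3: (3/7, 3/7, 1/7).
On side A_2A_3 the A_1-coordinate is zero; dropping P's A_1-weight 3/7 and renormalizing the remaining 3/7 : 1/7 gives weights 3/4, 1/4 on A_2, A_3.
Q = (3/4)·(3, 3) + (1/4)·(-8, 1) = (1/4, 5/2).

(1/4, 5/2)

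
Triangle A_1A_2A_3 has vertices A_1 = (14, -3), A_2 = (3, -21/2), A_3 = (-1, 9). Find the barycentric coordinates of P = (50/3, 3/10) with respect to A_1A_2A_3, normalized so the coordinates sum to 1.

(19/15, -1/3, 1/15)

Signed area of the reference triangle: [A_1A_2A_3] = ½·(14·(-21/2−9) + 3·(9−(-3)) + (-1)·(-3−(-21/2))) = ½·(-273 + 36 − 15/2) = -489/4.
[PA_2A_3] = ½·((50/3)·(-21/2−9) + 3·(9−(3/10)) + (-1)·(3/10−(-21/2))) = ½·(-325 + 261/10 − 54/5) = -3097/20, so the A_1-coordinate is (-3097/20)/(-489/4) = 19/15.
[A_1PA_3] = ½·(14·(3/10−9) + (50/3)·(9−(-3)) + (-1)·(-3−(3/10))) = ½·(-609/5 + 200 + 33/10) = 163/4, so the A_2-coordinate is -1/3.
[A_1A_2P] = ½·(14·(-21/2−(3/10)) + 3·(3/10−(-3)) + (50/3)·(-3−(-21/2))) = ½·(-756/5 + 99/10 + 125) = -163/20, so the A_3-coordinate is 1/15.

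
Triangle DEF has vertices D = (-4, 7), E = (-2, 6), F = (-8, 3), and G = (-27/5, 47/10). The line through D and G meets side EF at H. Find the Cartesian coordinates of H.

(-23/4, 33/8)

Barycentric coordinates of G with respect to DEF: (1/5, 3/10, 1/2).
On side EF the D-coordinate is zero; dropping G's D-weight 1/5 and renormalizing the remaining 3/10 : 1/2 gives weights 3/8, 5/8 on E, F.
H = (3/8)·(-2, 6) + (5/8)·(-8, 3) = (-23/4, 33/8).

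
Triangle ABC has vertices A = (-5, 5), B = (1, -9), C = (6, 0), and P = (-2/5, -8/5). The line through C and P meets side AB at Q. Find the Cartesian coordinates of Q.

Barycentric coordinates of P with respect to ABC: (2/5, 2/5, 1/5).
On side AB the C-coordinate is zero; dropping P's C-weight 1/5 and renormalizing the remaining 2/5 : 2/5 gives weights 1/2, 1/2 on A, B.
Q = (1/2)·(-5, 5) + (1/2)·(1, -9) = (-2, -2).

(-2, -2)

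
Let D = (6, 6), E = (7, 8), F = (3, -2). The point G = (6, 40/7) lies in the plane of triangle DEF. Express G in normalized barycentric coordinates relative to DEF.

(3/7, 3/7, 1/7)

Signed area of the reference triangle: [DEF] = ½·(6·(8−(-2)) + 7·(-2−6) + 3·(6−8)) = ½·(60 − 56 − 6) = -1.
[GEF] = ½·(6·(8−(-2)) + 7·(-2−(40/7)) + 3·(40/7−8)) = ½·(60 − 54 − 48/7) = -3/7, so the D-coordinate is (-3/7)/(-1) = 3/7.
[DGF] = ½·(6·(40/7−(-2)) + 6·(-2−6) + 3·(6−(40/7))) = ½·(324/7 − 48 + 6/7) = -3/7, so the E-coordinate is 3/7.
[DEG] = ½·(6·(8−(40/7)) + 7·(40/7−6) + 6·(6−8)) = ½·(96/7 − 2 − 12) = -1/7, so the F-coordinate is 1/7.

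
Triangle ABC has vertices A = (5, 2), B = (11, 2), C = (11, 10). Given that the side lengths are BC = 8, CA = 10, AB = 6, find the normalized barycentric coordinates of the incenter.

The incenter has barycentric coordinates proportional to the opposite side lengths: (8 : 10 : 6).
Normalizing by 8+10+6 = 24 gives (1/3, 5/12, 1/4).

(1/3, 5/12, 1/4)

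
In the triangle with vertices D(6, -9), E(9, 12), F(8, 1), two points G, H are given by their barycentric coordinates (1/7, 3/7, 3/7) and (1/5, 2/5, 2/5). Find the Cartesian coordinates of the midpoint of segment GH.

(113/14, 269/70)

Barycentric coordinates of the midpoint are the average: (6/35, 29/70, 29/70).
Converting: (6/35)·D + (29/70)·E + (29/70)·F = (113/14, 269/70).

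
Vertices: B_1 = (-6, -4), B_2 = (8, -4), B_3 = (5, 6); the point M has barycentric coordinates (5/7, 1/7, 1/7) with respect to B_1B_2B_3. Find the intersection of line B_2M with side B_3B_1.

Line B_2M meets B_3B_1 where the B_2-coordinate vanishes; zeroing M's B_2-weight and renormalizing leaves B_3, B_1-weights 1/7 : 5/7 → (1/6, 5/6).
So N = (1/6)·B_3 + (5/6)·B_1 = (-25/6, -7/3).

(-25/6, -7/3)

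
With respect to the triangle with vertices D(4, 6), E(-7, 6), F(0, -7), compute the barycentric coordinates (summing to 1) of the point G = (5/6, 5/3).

Signed area of the reference triangle: [DEF] = ½·(4·(6−(-7)) + (-7)·(-7−6) + 0·(6−6)) = ½·(52 + 91 + 0) = 143/2.
[GEF] = ½·((5/6)·(6−(-7)) + (-7)·(-7−(5/3)) + 0·(5/3−6)) = ½·(65/6 + 182/3 + 0) = 143/4, so the D-coordinate is (143/4)/(143/2) = 1/2.
[DGF] = ½·(4·(5/3−(-7)) + (5/6)·(-7−6) + 0·(6−(5/3))) = ½·(104/3 − 65/6 + 0) = 143/12, so the E-coordinate is 1/6.
[DEG] = ½·(4·(6−(5/3)) + (-7)·(5/3−6) + (5/6)·(6−6)) = ½·(52/3 + 91/3 + 0) = 143/6, so the F-coordinate is 1/3.
Check: 1/2 + 1/6 + 1/3 = 1.

(1/2, 1/6, 1/3)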